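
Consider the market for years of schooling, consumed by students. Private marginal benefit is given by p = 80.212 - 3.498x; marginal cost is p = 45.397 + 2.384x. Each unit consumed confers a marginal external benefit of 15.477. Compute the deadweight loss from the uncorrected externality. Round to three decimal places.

DWL = 20.362

Market equilibrium (private): 45.397 + 2.384x = 80.212 - 3.498x → x_m = 5.9189.
Social marginal benefit = demand + MEB = 95.689 - 3.498x.
Set SMB = MC: 95.689 - 3.498x = 45.397 + 2.384x → x* = 8.5502.
Between x* and x_m the wedge SMB − MC runs linearly from 0 to MEB(x_m), so the loss is a triangle.
DWL = ½ × 2.6313 × 15.4770 = 20.3623.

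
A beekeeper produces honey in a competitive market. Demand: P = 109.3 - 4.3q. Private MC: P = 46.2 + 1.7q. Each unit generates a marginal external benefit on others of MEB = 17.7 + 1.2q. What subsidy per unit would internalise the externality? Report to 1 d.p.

Social marginal cost = private MC − MEB = 28.5 + 0.5q.
Set SMC = demand: 28.5 + 0.5q = 109.3 - 4.3q → q* = 16.8333.
The Pigouvian subsidy equals MEB at q*: 17.7 + 1.2×16.8333 = 37.9000.

subsidy = 37.9 per unit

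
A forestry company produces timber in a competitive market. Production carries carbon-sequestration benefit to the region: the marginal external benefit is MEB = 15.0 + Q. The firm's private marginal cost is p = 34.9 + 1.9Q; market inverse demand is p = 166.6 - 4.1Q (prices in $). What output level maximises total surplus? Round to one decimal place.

Social marginal cost = private MC − MEB = 19.9 + 0.9Q.
Set SMC = demand: 19.9 + 0.9Q = 166.6 - 4.1Q → Q* = 29.3400.

Q* = 29.3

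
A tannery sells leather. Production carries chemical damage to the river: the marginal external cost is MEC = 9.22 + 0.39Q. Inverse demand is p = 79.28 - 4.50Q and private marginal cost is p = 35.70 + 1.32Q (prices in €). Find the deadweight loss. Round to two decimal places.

Market equilibrium (private): 35.70 + 1.32Q = 79.28 - 4.50Q → Q_m = 7.4880.
Social marginal cost = private MC + MEC = 44.92 + 1.71Q.
Set SMC = demand: 44.92 + 1.71Q = 79.28 - 4.50Q → Q* = 5.5330.
The welfare-loss triangle has base |Q_m − Q*| and height MEC(Q_m) (the vertical gap between SMC and demand is zero at Q* and MEC at Q_m).
DWL = ½ × 1.9550 × 12.1403 = 11.8671.

DWL = €11.87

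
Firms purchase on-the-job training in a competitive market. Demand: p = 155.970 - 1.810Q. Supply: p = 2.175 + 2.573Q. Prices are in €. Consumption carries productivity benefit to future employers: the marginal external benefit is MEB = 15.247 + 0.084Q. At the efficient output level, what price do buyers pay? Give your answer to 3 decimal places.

Social marginal benefit = demand + MEB = 171.217 - 1.726Q.
Set SMB = MC: 171.217 - 1.726Q = 2.175 + 2.573Q → Q* = 39.3212.
Consumer price on the demand curve at Q*: 155.970 − 1.810×39.3212 = 84.7986.

P = €84.799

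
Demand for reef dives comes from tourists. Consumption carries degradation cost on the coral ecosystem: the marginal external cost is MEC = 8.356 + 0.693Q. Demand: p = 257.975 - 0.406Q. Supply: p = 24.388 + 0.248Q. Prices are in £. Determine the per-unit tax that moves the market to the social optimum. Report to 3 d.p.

tax = £124.232 per unit

Social marginal benefit = demand − MEC = 249.619 - 1.099Q.
Set SMB = MC: 249.619 - 1.099Q = 24.388 + 0.248Q → Q* = 167.2094.
The Pigouvian tax equals MEC at Q*: 8.356 + 0.693×167.2094 = 124.2321.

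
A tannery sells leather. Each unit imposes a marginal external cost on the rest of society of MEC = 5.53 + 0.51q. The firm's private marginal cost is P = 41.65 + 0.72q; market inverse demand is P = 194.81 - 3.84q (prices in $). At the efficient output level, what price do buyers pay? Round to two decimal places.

P = $83.00

Social marginal cost = private MC + MEC = 47.18 + 1.23q.
Set SMC = demand: 47.18 + 1.23q = 194.81 - 3.84q → q* = 29.1183.
Consumer price on the demand curve at q*: 194.81 − 3.84×29.1183 = 82.9957.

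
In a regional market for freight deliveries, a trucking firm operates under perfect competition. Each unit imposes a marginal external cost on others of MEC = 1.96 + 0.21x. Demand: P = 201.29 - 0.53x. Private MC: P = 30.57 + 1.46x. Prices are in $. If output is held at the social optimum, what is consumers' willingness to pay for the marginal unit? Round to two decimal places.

P = $160.63

Social marginal cost = private MC + MEC = 32.53 + 1.67x.
Set SMC = demand: 32.53 + 1.67x = 201.29 - 0.53x → x* = 76.7091.
Consumer price on the demand curve at x*: 201.29 − 0.53×76.7091 = 160.6342.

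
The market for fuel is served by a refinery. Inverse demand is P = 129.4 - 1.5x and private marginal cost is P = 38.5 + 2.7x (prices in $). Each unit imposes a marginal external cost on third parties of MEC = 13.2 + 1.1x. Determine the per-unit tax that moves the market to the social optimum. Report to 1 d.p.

Social marginal cost = private MC + MEC = 51.7 + 3.8x.
Set SMC = demand: 51.7 + 3.8x = 129.4 - 1.5x → x* = 14.6604.
The Pigouvian tax equals MEC at x*: 13.2 + 1.1×14.6604 = 29.3264.

tax = $29.3 per unit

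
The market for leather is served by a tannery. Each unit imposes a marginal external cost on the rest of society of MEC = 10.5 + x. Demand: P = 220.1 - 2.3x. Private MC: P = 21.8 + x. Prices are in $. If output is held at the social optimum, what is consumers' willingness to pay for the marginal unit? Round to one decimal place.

Social marginal cost = private MC + MEC = 32.3 + 2.0x.
Set SMC = demand: 32.3 + 2.0x = 220.1 - 2.3x → x* = 43.6744.
Consumer price on the demand curve at x*: 220.1 − 2.3×43.6744 = 119.6489.

P = $119.6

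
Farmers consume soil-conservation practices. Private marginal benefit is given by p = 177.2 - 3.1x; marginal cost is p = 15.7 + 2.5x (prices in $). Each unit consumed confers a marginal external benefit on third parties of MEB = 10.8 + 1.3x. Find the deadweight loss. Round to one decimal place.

DWL = $271.2

Market equilibrium (private): 15.7 + 2.5x = 177.2 - 3.1x → x_m = 28.8393.
Social marginal benefit = demand + MEB = 188.0 - 1.8x.
Set SMB = MC: 188.0 - 1.8x = 15.7 + 2.5x → x* = 40.0698.
Between x* and x_m the wedge SMB − MC runs linearly from 0 to MEB(x_m), so the loss is a triangle.
DWL = ½ × 11.2305 × 48.2911 = 271.1666.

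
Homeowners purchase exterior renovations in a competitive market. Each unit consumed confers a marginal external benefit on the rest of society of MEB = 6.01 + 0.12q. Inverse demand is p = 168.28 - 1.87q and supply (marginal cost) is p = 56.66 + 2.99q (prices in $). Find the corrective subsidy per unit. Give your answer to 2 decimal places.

Social marginal benefit = demand + MEB = 174.29 - 1.75q.
Set SMB = MC: 174.29 - 1.75q = 56.66 + 2.99q → q* = 24.8165.
The Pigouvian subsidy equals MEB at q*: 6.01 + 0.12×24.8165 = 8.9880.

subsidy = $8.99 per unit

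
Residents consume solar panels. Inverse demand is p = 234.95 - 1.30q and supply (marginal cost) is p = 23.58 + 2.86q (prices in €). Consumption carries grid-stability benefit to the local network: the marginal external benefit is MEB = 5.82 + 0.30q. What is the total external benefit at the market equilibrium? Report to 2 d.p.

€682.96

Market equilibrium (private): 23.58 + 2.86q = 234.95 - 1.30q → q_m = 50.8101.
Total external benefit = ∫₀^{q_m} (5.82 + 0.30q) dq = 5.82×50.8101 + ½×0.30×50.8101² = 682.9647.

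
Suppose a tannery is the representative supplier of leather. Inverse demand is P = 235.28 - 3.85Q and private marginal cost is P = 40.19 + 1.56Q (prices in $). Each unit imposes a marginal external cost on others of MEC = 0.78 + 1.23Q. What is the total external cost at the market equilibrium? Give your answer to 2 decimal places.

$827.87

Market equilibrium (private): 40.19 + 1.56Q = 235.28 - 3.85Q → Q_m = 36.0610.
Total external cost = ∫₀^{Q_m} (0.78 + 1.23Q) dQ = 0.78×36.0610 + ½×1.23×36.0610² = 827.8709.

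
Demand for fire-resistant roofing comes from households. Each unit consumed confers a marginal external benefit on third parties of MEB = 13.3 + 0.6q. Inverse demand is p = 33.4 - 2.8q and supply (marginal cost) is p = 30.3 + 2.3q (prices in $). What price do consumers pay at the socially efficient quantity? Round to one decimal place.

P = $23.2

Social marginal benefit = demand + MEB = 46.7 - 2.2q.
Set SMB = MC: 46.7 - 2.2q = 30.3 + 2.3q → q* = 3.6444.
Consumer price on the demand curve at q*: 33.4 − 2.8×3.6444 = 23.1957.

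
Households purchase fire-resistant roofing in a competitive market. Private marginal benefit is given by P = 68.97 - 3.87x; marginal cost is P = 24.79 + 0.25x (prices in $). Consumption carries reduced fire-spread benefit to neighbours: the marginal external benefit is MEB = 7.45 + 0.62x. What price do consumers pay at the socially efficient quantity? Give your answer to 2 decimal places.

Social marginal benefit = demand + MEB = 76.42 - 3.25x.
Set SMB = MC: 76.42 - 3.25x = 24.79 + 0.25x → x* = 14.7514.
Consumer price on the demand curve at x*: 68.97 − 3.87×14.7514 = 11.8821.

P = $11.88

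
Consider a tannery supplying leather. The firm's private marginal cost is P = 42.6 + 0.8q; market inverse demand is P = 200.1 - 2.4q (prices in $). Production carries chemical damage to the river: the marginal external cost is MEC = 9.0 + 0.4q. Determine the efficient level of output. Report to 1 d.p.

q* = 41.3

Social marginal cost = private MC + MEC = 51.6 + 1.2q.
Set SMC = demand: 51.6 + 1.2q = 200.1 - 2.4q → q* = 41.2500.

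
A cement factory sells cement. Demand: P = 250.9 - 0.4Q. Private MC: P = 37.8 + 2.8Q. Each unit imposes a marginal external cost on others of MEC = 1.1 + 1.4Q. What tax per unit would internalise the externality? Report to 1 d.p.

tax = 65.6 per unit

Social marginal cost = private MC + MEC = 38.9 + 4.2Q.
Set SMC = demand: 38.9 + 4.2Q = 250.9 - 0.4Q → Q* = 46.0870.
The Pigouvian tax equals MEC at Q*: 1.1 + 1.4×46.0870 = 65.6218.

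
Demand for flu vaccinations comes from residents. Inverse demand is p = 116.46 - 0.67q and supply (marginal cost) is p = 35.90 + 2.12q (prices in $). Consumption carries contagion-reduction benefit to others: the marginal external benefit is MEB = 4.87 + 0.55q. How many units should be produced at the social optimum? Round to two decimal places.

Social marginal benefit = demand + MEB = 121.33 - 0.12q.
Set SMB = MC: 121.33 - 0.12q = 35.90 + 2.12q → q* = 38.1384.

q* = 38.14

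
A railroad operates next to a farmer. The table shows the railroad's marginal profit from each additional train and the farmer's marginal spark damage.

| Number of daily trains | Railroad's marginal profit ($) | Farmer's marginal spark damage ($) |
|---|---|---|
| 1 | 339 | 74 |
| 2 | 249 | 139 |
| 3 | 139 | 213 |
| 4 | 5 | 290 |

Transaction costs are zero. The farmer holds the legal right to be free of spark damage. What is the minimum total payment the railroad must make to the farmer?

Efficient level: marginal profit ≥ marginal spark damage through level 2, so k* = 2.
With the farmer holding the right, the railroad must at least compensate total damage at k*: 74 + 139 = 213.

$213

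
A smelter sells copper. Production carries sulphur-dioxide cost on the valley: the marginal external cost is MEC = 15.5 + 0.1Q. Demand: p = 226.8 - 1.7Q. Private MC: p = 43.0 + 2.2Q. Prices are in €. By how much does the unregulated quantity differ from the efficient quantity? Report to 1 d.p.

Market equilibrium (private): 43.0 + 2.2Q = 226.8 - 1.7Q → Q_m = 47.1282.
Social marginal cost = private MC + MEC = 58.5 + 2.3Q.
Set SMC = demand: 58.5 + 2.3Q = 226.8 - 1.7Q → Q* = 42.0750.
Gap = |47.1282 − 42.0750| = 5.0532.

5.1 units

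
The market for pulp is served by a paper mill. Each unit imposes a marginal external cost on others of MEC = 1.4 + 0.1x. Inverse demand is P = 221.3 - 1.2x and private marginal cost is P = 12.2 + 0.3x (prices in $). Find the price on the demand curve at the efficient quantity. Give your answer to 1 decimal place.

Social marginal cost = private MC + MEC = 13.6 + 0.4x.
Set SMC = demand: 13.6 + 0.4x = 221.3 - 1.2x → x* = 129.8125.
Consumer price on the demand curve at x*: 221.3 − 1.2×129.8125 = 65.5250.

P = $65.5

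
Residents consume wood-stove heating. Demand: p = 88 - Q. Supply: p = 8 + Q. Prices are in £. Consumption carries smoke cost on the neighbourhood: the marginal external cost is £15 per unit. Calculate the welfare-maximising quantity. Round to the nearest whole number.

Q* = 33

Social marginal benefit = demand − MEC = 73 - Q.
Set SMB = MC: 73 - Q = 8 + Q → Q* = 32.5000.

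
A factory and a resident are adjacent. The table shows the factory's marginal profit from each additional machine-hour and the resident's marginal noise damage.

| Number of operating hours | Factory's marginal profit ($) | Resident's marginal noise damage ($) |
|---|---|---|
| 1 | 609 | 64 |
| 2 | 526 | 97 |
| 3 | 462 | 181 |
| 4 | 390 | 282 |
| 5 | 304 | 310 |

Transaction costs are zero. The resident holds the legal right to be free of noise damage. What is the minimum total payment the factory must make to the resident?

Efficient level: marginal profit ≥ marginal noise damage through level 4, so k* = 4.
With the resident holding the right, the factory must at least compensate total damage at k*: 64 + 97 + 181 + 282 = 624.

$624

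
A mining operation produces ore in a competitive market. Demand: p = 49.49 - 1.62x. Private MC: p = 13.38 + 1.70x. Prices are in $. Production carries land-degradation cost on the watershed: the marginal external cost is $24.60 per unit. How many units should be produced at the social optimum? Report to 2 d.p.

x* = 3.47

Social marginal cost = private MC + MEC = 37.98 + 1.70x.
Set SMC = demand: 37.98 + 1.70x = 49.49 - 1.62x → x* = 3.4669.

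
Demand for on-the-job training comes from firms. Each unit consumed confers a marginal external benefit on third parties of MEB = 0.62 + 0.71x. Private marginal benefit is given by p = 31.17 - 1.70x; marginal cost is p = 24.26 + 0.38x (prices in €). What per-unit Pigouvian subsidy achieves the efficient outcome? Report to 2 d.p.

subsidy = €4.52 per unit

Social marginal benefit = demand + MEB = 31.79 - 0.99x.
Set SMB = MC: 31.79 - 0.99x = 24.26 + 0.38x → x* = 5.4964.
The Pigouvian subsidy equals MEB at x*: 0.62 + 0.71×5.4964 = 4.5224.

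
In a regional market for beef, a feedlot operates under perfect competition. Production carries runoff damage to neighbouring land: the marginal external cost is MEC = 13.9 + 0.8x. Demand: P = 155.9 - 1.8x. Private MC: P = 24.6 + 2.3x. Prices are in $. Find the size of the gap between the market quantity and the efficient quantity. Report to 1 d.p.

8.1 units

Market equilibrium (private): 24.6 + 2.3x = 155.9 - 1.8x → x_m = 32.0244.
Social marginal cost = private MC + MEC = 38.5 + 3.1x.
Set SMC = demand: 38.5 + 3.1x = 155.9 - 1.8x → x* = 23.9592.
Gap = |32.0244 − 23.9592| = 8.0652.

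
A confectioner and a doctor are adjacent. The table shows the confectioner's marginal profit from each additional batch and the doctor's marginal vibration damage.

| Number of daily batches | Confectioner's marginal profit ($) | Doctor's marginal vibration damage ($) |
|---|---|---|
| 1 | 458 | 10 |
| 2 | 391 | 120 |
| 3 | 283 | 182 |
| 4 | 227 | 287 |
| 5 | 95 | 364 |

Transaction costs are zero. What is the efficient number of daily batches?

Bargaining reaches the level where marginal profit last exceeds marginal vibration damage.
That holds through level 3 (283 ≥ 182) but not at 4 (227 < 287).

3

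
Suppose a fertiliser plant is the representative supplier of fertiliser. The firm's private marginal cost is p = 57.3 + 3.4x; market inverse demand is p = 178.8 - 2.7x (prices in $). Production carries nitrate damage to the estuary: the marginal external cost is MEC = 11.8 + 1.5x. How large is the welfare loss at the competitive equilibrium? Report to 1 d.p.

Market equilibrium (private): 57.3 + 3.4x = 178.8 - 2.7x → x_m = 19.9180.
Social marginal cost = private MC + MEC = 69.1 + 4.9x.
Set SMC = demand: 69.1 + 4.9x = 178.8 - 2.7x → x* = 14.4342.
Height of the DWL triangle at x_m is SMC(x_m) − demand(x_m) = MEC(x_m) = 41.6770.
DWL = ½ × 5.4838 × 41.6770 = 114.2742.

DWL = $114.3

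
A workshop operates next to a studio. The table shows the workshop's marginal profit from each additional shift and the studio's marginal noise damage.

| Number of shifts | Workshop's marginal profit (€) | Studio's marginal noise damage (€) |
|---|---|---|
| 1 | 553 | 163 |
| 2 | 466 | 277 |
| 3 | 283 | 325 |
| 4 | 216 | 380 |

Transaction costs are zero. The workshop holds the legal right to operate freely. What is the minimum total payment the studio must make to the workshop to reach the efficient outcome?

€499

Left alone the workshop would choose level 4 (marginal profit stays positive).
Efficient level: k* = 2 (marginal profit ≥ marginal noise damage through 2).
The studio must at least cover the workshop's forgone profit from cutting 4→2: 283 + 216 = 499.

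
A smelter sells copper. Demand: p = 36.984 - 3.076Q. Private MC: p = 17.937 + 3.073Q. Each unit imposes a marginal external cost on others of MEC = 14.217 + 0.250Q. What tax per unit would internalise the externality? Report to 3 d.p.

Social marginal cost = private MC + MEC = 32.154 + 3.323Q.
Set SMC = demand: 32.154 + 3.323Q = 36.984 - 3.076Q → Q* = 0.7548.
The Pigouvian tax equals MEC at Q*: 14.217 + 0.250×0.7548 = 14.4057.

tax = 14.406 per unit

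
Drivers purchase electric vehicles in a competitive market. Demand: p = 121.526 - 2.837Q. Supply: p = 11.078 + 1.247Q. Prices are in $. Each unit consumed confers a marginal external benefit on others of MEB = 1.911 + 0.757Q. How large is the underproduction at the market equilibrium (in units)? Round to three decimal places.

6.728 units

Market equilibrium (private): 11.078 + 1.247Q = 121.526 - 2.837Q → Q_m = 27.0441.
Social marginal benefit = demand + MEB = 123.437 - 2.080Q.
Set SMB = MC: 123.437 - 2.080Q = 11.078 + 1.247Q → Q* = 33.7719.
Gap = |27.0441 − 33.7719| = 6.7278.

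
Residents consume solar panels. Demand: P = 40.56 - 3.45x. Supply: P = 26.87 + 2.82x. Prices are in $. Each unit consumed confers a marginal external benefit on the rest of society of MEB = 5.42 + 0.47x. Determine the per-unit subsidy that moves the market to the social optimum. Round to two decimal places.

subsidy = $6.97 per unit

Social marginal benefit = demand + MEB = 45.98 - 2.98x.
Set SMB = MC: 45.98 - 2.98x = 26.87 + 2.82x → x* = 3.2948.
The Pigouvian subsidy equals MEB at x*: 5.42 + 0.47×3.2948 = 6.9686.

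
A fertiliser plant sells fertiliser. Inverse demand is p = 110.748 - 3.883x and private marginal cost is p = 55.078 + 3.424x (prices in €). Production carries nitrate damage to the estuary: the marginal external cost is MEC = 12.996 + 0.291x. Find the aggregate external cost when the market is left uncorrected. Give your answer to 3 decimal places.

Market equilibrium (private): 55.078 + 3.424x = 110.748 - 3.883x → x_m = 7.6187.
Total external cost = ∫₀^{x_m} (12.996 + 0.291x) dx = 12.996×7.6187 + ½×0.291×7.6187² = 107.4581.

€107.458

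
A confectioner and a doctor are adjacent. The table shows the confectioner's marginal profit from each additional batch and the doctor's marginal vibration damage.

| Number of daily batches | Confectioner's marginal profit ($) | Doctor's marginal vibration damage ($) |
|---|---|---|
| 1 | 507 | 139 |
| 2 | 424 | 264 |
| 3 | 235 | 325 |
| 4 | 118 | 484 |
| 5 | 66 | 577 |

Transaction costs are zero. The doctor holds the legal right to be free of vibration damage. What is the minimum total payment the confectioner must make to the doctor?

Efficient level: marginal profit ≥ marginal vibration damage through level 2, so k* = 2.
With the doctor holding the right, the confectioner must at least compensate total damage at k*: 139 + 264 = 403.

$403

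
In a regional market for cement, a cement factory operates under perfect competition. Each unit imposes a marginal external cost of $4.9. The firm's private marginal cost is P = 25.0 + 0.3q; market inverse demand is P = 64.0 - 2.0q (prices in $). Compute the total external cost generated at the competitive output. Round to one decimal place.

Market equilibrium (private): 25.0 + 0.3q = 64.0 - 2.0q → q_m = 16.9565.
Total external cost = MEC × q_m = 4.9 × 16.9565 = 83.0869.

$83.1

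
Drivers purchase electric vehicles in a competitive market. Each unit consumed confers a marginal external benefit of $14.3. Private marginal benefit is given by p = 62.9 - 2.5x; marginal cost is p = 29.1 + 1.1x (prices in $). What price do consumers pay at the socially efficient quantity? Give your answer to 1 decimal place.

P = $29.5

Social marginal benefit = demand + MEB = 77.2 - 2.5x.
Set SMB = MC: 77.2 - 2.5x = 29.1 + 1.1x → x* = 13.3611.
Consumer price on the demand curve at x*: 62.9 − 2.5×13.3611 = 29.4973.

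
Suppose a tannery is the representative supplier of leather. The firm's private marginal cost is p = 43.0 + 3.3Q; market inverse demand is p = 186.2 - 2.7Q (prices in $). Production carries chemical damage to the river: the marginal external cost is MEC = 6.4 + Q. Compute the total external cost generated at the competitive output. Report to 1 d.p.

$437.6

Market equilibrium (private): 43.0 + 3.3Q = 186.2 - 2.7Q → Q_m = 23.8667.
Total external cost = ∫₀^{Q_m} (6.4 + 1.0Q) dQ = 6.4×23.8667 + ½×1.0×23.8667² = 437.5566.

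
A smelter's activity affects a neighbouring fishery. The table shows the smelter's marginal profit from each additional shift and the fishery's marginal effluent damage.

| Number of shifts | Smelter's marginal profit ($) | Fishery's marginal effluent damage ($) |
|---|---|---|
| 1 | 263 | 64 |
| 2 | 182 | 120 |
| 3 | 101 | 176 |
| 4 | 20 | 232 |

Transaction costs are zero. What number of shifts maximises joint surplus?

Bargaining reaches the level where marginal profit last exceeds marginal effluent damage.
That holds through level 2 (182 ≥ 120) but not at 3 (101 < 176).

2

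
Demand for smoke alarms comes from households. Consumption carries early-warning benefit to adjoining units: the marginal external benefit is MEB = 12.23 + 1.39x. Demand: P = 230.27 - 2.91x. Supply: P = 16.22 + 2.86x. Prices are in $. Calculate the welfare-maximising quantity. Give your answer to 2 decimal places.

x* = 51.66

Social marginal benefit = demand + MEB = 242.50 - 1.52x.
Set SMB = MC: 242.50 - 1.52x = 16.22 + 2.86x → x* = 51.6621.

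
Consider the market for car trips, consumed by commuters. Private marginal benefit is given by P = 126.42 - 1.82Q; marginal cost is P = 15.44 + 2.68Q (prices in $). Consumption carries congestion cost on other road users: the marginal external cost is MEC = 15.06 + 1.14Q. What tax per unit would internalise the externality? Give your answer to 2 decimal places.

tax = $34.45 per unit

Social marginal benefit = demand − MEC = 111.36 - 2.96Q.
Set SMB = MC: 111.36 - 2.96Q = 15.44 + 2.68Q → Q* = 17.0071.
The Pigouvian tax equals MEC at Q*: 15.06 + 1.14×17.0071 = 34.4481.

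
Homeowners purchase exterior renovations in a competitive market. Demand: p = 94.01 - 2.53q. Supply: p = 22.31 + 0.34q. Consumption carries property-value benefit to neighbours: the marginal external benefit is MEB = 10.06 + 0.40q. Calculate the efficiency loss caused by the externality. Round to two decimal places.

Market equilibrium (private): 22.31 + 0.34q = 94.01 - 2.53q → q_m = 24.9826.
Social marginal benefit = demand + MEB = 104.07 - 2.13q.
Set SMB = MC: 104.07 - 2.13q = 22.31 + 0.34q → q* = 33.1012.
Between q* and q_m the wedge SMB − MC runs linearly from 0 to MEB(q_m), so the loss is a triangle.
DWL = ½ × 8.1186 × 20.0530 = 81.4011.

DWL = 81.40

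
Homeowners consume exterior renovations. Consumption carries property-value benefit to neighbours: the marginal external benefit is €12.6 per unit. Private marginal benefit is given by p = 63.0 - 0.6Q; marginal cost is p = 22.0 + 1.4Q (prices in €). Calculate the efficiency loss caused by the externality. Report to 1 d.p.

Market equilibrium (private): 22.0 + 1.4Q = 63.0 - 0.6Q → Q_m = 20.5000.
Social marginal benefit = demand + MEB = 75.6 - 0.6Q.
Set SMB = MC: 75.6 - 0.6Q = 22.0 + 1.4Q → Q* = 26.8000.
The loss is the area between SMB and MC from Q* to Q_m; with linear curves that's a triangle of height MEB(Q_m).
DWL = ½ × 6.3000 × 12.6000 = 39.6900.

DWL = €39.7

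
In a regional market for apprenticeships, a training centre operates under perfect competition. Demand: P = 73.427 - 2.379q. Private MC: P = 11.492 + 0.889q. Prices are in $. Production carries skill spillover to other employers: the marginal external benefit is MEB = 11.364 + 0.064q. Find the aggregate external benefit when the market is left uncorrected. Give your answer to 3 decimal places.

$226.864

Market equilibrium (private): 11.492 + 0.889q = 73.427 - 2.379q → q_m = 18.9520.
Total external benefit = ∫₀^{q_m} (11.364 + 0.064q) dq = 11.364×18.9520 + ½×0.064×18.9520² = 226.8642.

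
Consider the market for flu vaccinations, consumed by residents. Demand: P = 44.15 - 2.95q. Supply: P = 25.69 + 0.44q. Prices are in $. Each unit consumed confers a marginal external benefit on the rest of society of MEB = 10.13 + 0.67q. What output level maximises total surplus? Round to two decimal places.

Social marginal benefit = demand + MEB = 54.28 - 2.28q.
Set SMB = MC: 54.28 - 2.28q = 25.69 + 0.44q → q* = 10.5110.

q* = 10.51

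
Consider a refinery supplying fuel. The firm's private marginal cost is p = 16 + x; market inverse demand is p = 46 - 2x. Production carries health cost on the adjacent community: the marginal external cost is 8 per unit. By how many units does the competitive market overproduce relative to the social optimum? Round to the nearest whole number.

3 units

Market equilibrium (private): 16 + x = 46 - 2x → x_m = 10.0000.
Social marginal cost = private MC + MEC = 24 + x.
Set SMC = demand: 24 + x = 46 - 2x → x* = 7.3333.
Gap = |10.0000 − 7.3333| = 2.6667.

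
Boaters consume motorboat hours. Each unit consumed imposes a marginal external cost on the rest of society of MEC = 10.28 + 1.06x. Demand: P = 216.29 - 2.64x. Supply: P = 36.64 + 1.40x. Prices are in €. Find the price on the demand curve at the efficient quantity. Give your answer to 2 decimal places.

P = €128.62

Social marginal benefit = demand − MEC = 206.01 - 3.70x.
Set SMB = MC: 206.01 - 3.70x = 36.64 + 1.40x → x* = 33.2098.
Consumer price on the demand curve at x*: 216.29 − 2.64×33.2098 = 128.6161.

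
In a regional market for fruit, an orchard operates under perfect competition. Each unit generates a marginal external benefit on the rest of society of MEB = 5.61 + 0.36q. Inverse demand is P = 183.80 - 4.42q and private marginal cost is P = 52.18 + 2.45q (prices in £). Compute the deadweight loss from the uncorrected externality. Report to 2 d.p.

Market equilibrium (private): 52.18 + 2.45q = 183.80 - 4.42q → q_m = 19.1587.
Social marginal cost = private MC − MEB = 46.57 + 2.09q.
Set SMC = demand: 46.57 + 2.09q = 183.80 - 4.42q → q* = 21.0799.
Between q* and q_m the wedge demand − SMC runs linearly from 0 to MEB(q_m), so the loss is a triangle.
DWL = ½ × 1.9212 × 12.5071 = 12.0143.

DWL = £12.01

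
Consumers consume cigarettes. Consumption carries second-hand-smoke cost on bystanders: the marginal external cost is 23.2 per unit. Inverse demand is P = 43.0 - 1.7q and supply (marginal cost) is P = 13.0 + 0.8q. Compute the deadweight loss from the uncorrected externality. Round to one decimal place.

DWL = 107.6

Market equilibrium (private): 13.0 + 0.8q = 43.0 - 1.7q → q_m = 12.0000.
Social marginal benefit = demand − MEC = 19.8 - 1.7q.
Set SMB = MC: 19.8 - 1.7q = 13.0 + 0.8q → q* = 2.7200.
The welfare-loss triangle has base |q_m − q*| and height MEC(q_m) (the vertical gap between SMB and MC is zero at q* and MEC at q_m).
DWL = ½ × 9.2800 × 23.2000 = 107.6480.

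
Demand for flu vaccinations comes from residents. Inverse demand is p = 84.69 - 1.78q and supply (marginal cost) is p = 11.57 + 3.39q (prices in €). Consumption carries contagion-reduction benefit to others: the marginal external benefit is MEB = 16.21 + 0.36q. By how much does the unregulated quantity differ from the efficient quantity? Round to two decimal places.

Market equilibrium (private): 11.57 + 3.39q = 84.69 - 1.78q → q_m = 14.1431.
Social marginal benefit = demand + MEB = 100.90 - 1.42q.
Set SMB = MC: 100.90 - 1.42q = 11.57 + 3.39q → q* = 18.5717.
Gap = |14.1431 − 18.5717| = 4.4286.

4.43 units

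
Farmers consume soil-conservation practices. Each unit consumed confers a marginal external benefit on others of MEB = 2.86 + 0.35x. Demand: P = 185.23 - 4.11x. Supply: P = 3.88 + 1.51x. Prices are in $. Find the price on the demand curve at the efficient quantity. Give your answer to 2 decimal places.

Social marginal benefit = demand + MEB = 188.09 - 3.76x.
Set SMB = MC: 188.09 - 3.76x = 3.88 + 1.51x → x* = 34.9545.
Consumer price on the demand curve at x*: 185.23 − 4.11×34.9545 = 41.5670.

P = $41.57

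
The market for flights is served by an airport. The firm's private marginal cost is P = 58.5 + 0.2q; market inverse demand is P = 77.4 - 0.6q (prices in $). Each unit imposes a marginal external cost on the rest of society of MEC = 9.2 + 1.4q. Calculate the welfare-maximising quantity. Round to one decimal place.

Social marginal cost = private MC + MEC = 67.7 + 1.6q.
Set SMC = demand: 67.7 + 1.6q = 77.4 - 0.6q → q* = 4.4091.

q* = 4.4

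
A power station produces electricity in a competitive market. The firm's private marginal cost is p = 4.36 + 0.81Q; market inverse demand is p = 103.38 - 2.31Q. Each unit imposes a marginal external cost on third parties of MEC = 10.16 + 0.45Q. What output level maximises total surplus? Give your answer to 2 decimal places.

Q* = 24.89

Social marginal cost = private MC + MEC = 14.52 + 1.26Q.
Set SMC = demand: 14.52 + 1.26Q = 103.38 - 2.31Q → Q* = 24.8908.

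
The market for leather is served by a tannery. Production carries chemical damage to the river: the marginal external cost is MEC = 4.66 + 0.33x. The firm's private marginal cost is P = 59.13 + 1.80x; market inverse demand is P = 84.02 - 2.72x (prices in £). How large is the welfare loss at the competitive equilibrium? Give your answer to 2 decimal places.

Market equilibrium (private): 59.13 + 1.80x = 84.02 - 2.72x → x_m = 5.5066.
Social marginal cost = private MC + MEC = 63.79 + 2.13x.
Set SMC = demand: 63.79 + 2.13x = 84.02 - 2.72x → x* = 4.1711.
The welfare-loss triangle has base |x_m − x*| and height MEC(x_m) (the vertical gap between SMC and demand is zero at x* and MEC at x_m).
DWL = ½ × 1.3355 × 6.4772 = 4.3252.

DWL = £4.33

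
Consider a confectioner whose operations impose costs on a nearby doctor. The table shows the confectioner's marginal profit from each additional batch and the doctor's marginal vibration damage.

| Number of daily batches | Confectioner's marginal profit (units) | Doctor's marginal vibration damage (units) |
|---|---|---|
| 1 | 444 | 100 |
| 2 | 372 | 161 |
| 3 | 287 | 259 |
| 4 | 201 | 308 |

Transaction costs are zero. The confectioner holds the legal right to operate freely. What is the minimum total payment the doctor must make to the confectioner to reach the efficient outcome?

201

Left alone the confectioner would choose level 4 (marginal profit stays positive).
Efficient level: k* = 3 (marginal profit ≥ marginal vibration damage through 3).
The doctor must at least cover the confectioner's forgone profit from cutting 4→3: 201 = 201.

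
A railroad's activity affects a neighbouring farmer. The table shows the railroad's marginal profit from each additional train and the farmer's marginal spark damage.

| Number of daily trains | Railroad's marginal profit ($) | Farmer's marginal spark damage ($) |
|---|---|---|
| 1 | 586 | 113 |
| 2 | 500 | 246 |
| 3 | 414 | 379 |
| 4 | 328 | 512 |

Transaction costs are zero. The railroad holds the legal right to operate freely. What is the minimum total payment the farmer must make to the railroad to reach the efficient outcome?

Left alone the railroad would choose level 4 (marginal profit stays positive).
Efficient level: k* = 3 (marginal profit ≥ marginal spark damage through 3).
The farmer must at least cover the railroad's forgone profit from cutting 4→3: 328 = 328.

$328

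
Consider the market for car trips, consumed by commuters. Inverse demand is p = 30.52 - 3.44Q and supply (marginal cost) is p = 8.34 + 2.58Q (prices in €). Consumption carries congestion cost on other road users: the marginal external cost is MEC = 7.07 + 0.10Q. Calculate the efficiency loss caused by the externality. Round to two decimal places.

Market equilibrium (private): 8.34 + 2.58Q = 30.52 - 3.44Q → Q_m = 3.6844.
Social marginal benefit = demand − MEC = 23.45 - 3.54Q.
Set SMB = MC: 23.45 - 3.54Q = 8.34 + 2.58Q → Q* = 2.4690.
Height of the DWL triangle at Q_m is MC(Q_m) − SMB(Q_m) = MEC(Q_m) = 7.4384.
DWL = ½ × 1.2154 × 7.4384 = 4.5203.

DWL = €4.52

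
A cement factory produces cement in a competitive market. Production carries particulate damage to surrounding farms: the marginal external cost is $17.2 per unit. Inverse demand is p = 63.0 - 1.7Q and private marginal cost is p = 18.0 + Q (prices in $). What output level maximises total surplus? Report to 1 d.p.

Social marginal cost = private MC + MEC = 35.2 + Q.
Set SMC = demand: 35.2 + Q = 63.0 - 1.7Q → Q* = 10.2963.

Q* = 10.3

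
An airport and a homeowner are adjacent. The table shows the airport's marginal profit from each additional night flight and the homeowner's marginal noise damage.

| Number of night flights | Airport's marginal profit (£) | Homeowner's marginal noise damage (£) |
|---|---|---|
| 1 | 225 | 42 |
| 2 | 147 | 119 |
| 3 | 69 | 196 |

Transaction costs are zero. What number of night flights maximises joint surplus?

Bargaining reaches the level where marginal profit last exceeds marginal noise damage.
That holds through level 2 (147 ≥ 119) but not at 3 (69 < 196).

2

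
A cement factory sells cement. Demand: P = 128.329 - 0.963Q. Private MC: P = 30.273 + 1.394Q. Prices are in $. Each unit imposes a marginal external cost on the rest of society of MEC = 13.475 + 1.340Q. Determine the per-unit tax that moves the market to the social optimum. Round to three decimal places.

tax = $44.132 per unit

Social marginal cost = private MC + MEC = 43.748 + 2.734Q.
Set SMC = demand: 43.748 + 2.734Q = 128.329 - 0.963Q → Q* = 22.8783.
The Pigouvian tax equals MEC at Q*: 13.475 + 1.340×22.8783 = 44.1319.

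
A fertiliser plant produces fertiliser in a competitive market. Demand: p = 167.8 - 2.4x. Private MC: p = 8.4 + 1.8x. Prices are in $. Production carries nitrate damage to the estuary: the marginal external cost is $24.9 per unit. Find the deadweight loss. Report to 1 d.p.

Market equilibrium (private): 8.4 + 1.8x = 167.8 - 2.4x → x_m = 37.9524.
Social marginal cost = private MC + MEC = 33.3 + 1.8x.
Set SMC = demand: 33.3 + 1.8x = 167.8 - 2.4x → x* = 32.0238.
Between x* and x_m the wedge SMC − demand runs linearly from 0 to MEC(x_m), so the loss is a triangle.
DWL = ½ × 5.9286 × 24.9000 = 73.8111.

DWL = $73.8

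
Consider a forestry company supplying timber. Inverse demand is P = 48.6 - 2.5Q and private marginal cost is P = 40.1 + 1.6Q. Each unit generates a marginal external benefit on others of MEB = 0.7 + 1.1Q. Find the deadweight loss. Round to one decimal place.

Market equilibrium (private): 40.1 + 1.6Q = 48.6 - 2.5Q → Q_m = 2.0732.
Social marginal cost = private MC − MEB = 39.4 + 0.5Q.
Set SMC = demand: 39.4 + 0.5Q = 48.6 - 2.5Q → Q* = 3.0667.
The loss is the area between SMC and demand from Q* to Q_m; with linear curves that's a triangle of height MEB(Q_m).
DWL = ½ × 0.9935 × 2.9805 = 1.4806.

DWL = 1.5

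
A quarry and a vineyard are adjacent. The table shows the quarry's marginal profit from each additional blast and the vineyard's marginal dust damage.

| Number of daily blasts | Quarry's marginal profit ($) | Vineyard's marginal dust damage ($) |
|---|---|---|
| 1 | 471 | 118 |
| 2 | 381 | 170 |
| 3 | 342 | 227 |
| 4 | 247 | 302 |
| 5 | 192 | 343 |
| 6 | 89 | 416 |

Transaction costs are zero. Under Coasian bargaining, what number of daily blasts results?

Bargaining reaches the level where marginal profit last exceeds marginal dust damage.
That holds through level 3 (342 ≥ 227) but not at 4 (247 < 302).

3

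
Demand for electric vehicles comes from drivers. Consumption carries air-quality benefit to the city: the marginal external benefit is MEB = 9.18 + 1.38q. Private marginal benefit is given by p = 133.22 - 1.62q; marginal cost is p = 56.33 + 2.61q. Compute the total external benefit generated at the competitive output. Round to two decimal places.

Market equilibrium (private): 56.33 + 2.61q = 133.22 - 1.62q → q_m = 18.1773.
Total external benefit = ∫₀^{q_m} (9.18 + 1.38q) dq = 9.18×18.1773 + ½×1.38×18.1773² = 394.8534.

394.85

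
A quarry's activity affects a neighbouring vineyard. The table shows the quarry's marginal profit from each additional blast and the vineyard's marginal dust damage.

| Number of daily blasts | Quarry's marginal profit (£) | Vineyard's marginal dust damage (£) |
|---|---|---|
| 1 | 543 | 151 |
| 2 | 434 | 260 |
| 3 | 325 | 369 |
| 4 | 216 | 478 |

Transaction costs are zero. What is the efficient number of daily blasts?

2

Bargaining reaches the level where marginal profit last exceeds marginal dust damage.
That holds through level 2 (434 ≥ 260) but not at 3 (325 < 369).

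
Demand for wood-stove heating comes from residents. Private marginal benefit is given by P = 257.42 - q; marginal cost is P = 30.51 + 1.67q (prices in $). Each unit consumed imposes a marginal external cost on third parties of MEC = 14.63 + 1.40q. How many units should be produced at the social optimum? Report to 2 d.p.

Social marginal benefit = demand − MEC = 242.79 - 2.40q.
Set SMB = MC: 242.79 - 2.40q = 30.51 + 1.67q → q* = 52.1572.

q* = 52.16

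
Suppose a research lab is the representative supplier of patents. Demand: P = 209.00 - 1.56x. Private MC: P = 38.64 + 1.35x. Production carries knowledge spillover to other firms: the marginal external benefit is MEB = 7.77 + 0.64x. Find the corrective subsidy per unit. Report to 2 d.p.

Social marginal cost = private MC − MEB = 30.87 + 0.71x.
Set SMC = demand: 30.87 + 0.71x = 209.00 - 1.56x → x* = 78.4714.
The Pigouvian subsidy equals MEB at x*: 7.77 + 0.64×78.4714 = 57.9917.

subsidy = 57.99 per unit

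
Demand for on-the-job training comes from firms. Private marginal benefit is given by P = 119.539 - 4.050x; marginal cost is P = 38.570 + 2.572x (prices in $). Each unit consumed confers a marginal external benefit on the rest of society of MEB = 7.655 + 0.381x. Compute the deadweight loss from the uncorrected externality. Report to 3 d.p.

DWL = $12.147

Market equilibrium (private): 38.570 + 2.572x = 119.539 - 4.050x → x_m = 12.2273.
Social marginal benefit = demand + MEB = 127.194 - 3.669x.
Set SMB = MC: 127.194 - 3.669x = 38.570 + 2.572x → x* = 14.2003.
Height of the DWL triangle at x_m is SMB(x_m) − MC(x_m) = MEB(x_m) = 12.3136.
DWL = ½ × 1.9730 × 12.3136 = 12.1474.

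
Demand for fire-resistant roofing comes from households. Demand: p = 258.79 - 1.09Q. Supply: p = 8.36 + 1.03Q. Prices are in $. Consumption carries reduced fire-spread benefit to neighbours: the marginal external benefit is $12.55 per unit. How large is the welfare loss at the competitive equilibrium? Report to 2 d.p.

Market equilibrium (private): 8.36 + 1.03Q = 258.79 - 1.09Q → Q_m = 118.1274.
Social marginal benefit = demand + MEB = 271.34 - 1.09Q.
Set SMB = MC: 271.34 - 1.09Q = 8.36 + 1.03Q → Q* = 124.0472.
The welfare-loss triangle has base |Q_m − Q*| and height MEB(Q_m) (the vertical gap between SMB and MC is zero at Q* and MEB at Q_m).
DWL = ½ × 5.9198 × 12.5500 = 37.1467.

DWL = $37.15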